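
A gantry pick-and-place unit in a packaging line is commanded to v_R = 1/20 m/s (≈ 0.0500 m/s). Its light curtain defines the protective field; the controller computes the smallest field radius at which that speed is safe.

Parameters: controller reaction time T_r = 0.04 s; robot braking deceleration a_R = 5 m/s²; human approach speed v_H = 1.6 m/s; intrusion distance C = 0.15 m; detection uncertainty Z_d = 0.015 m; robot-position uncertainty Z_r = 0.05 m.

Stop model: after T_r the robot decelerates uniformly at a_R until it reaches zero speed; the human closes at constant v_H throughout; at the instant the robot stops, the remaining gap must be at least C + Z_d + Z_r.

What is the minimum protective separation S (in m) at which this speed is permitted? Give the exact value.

S_min = 1189/4000 m = 0.2973 m

braking lasts T_s = (1/20)/5 = 0.0100 s
reaction-phase robot travel = 0.0500·0.0400 = 0.0020 m
robot covers 0.0500·0.0100 − ½·5.0000·0.0100² = 0.0003 m while stopping
human closes 1.6000·0.0500 = 0.0800 m
residual clearance needed = 0.1500+0.0150+0.0500 = 0.2150 m
S_min ≈ 0.0020+0.0003+0.0800+0.2150  ⇒  S_min = 1189/4000 m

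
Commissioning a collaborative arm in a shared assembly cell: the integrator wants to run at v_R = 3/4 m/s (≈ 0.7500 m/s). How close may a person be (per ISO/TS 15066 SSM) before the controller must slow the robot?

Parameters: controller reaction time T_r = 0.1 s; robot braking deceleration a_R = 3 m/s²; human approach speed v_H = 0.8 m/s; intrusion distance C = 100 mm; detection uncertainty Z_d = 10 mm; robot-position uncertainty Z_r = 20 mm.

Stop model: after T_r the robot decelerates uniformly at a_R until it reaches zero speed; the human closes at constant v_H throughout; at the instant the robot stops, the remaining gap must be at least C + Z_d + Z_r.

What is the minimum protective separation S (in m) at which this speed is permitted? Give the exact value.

S_min = 463/800 m = 0.5787 m

stop time T_s = (3/4)/3 = 0.2500 s
robot in T_r: 0.7500·0.1000 = 0.0750 m
robot covers 0.7500·0.2500 − ½·3.0000·0.2500² = 0.0938 m while stopping
human over T_r+T_s: 0.8000·(0.1000+0.2500) = 0.2800 m
residual clearance needed = 0.1000+0.0100+0.0200 = 0.1300 m
S_min ≈ 0.0750+0.0938+0.2800+0.1300  ⇒  S_min = 463/800 m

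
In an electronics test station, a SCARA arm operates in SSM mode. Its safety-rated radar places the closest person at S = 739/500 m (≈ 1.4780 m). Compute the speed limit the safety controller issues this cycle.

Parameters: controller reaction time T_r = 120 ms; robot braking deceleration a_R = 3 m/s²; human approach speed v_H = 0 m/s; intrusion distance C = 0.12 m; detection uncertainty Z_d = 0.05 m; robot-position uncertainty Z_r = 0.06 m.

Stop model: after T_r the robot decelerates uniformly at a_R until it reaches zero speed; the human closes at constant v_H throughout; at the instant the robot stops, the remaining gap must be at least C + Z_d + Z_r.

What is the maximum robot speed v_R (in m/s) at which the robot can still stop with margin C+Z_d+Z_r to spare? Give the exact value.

v_R_max = 12/5 m/s = 2.4000 m/s

at the boundary: (1/6)·v² + (3/25)·v + (-156/125) = 0
  disc = (3/25)² − 4·(1/6)·(-156/125) = 529/625 ; √disc = 23/25
  v_R = (−(3/25) + 23/25) / (2·(1/6)) = 12/5 m/s
check:
braking lasts T_s = (12/5)/3 = 0.8000 s
robot covers v_R·T_r = 2.4000·0.1200 = 0.2880 m before braking
robot under decel: 2.4000²/(2·3.0000) = 0.9600 m
human over T_r+T_s: 0.0000·(0.1200+0.8000) = 0.0000 m
margins: 0.1200+0.0500+0.0600 = 0.2300 m
sum ≈ 0.2880+0.9600+0.0000+0.2300 ≈ 1.4780 m = S ✓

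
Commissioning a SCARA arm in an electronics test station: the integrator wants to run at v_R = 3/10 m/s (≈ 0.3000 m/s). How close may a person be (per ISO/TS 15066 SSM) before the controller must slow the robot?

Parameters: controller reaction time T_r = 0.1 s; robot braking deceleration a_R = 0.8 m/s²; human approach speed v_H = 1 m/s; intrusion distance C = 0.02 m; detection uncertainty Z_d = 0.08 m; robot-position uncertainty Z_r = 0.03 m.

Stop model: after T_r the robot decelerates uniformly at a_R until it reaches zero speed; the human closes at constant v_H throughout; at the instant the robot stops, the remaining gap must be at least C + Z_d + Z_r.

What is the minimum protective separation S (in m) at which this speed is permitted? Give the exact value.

S_min = 553/800 m = 0.6913 m

braking lasts T_s = (3/10)/(4/5) = 0.3750 s
robot covers v_R·T_r = 0.3000·0.1000 = 0.0300 m before braking
braking distance = 0.3000²/(2·0.8000) = 0.0563 m
person approaches 1.0000·(0.1000+0.3750) = 0.4750 m
C+Z_d+Z_r = 0.0200+0.0800+0.0300 = 0.1300 m
S_min ≈ 0.0300+0.0563+0.4750+0.1300  ⇒  S_min = 553/800 m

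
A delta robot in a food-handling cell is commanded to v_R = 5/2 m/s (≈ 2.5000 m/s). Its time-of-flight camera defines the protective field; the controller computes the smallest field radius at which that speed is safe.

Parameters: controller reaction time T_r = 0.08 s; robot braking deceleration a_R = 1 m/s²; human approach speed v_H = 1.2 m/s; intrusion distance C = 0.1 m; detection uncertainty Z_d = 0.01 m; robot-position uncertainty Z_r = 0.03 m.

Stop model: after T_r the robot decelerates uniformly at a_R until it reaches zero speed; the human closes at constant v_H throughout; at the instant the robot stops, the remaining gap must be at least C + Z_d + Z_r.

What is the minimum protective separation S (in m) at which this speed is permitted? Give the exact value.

braking lasts T_s = (5/2)/1 = 2.5000 s
robot covers v_R·T_r = 2.5000·0.0800 = 0.2000 m before braking
braking distance = 2.5000²/(2·1.0000) = 3.1250 m
human closes 1.2000·2.5800 = 3.0960 m
residual clearance needed = 0.1000+0.0100+0.0300 = 0.1400 m
S_min ≈ 0.2000+3.1250+3.0960+0.1400  ⇒  S_min = 6561/1000 m

S_min = 6561/1000 m = 6.5610 m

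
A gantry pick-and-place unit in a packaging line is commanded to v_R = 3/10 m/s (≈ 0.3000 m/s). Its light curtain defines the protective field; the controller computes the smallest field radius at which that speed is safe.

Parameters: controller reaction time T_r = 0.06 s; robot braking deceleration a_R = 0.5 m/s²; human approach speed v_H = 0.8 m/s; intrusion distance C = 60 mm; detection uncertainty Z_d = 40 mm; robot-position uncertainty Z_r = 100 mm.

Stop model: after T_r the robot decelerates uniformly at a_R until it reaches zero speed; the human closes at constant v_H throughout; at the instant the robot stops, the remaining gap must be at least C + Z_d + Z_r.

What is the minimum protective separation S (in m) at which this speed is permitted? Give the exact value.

S_min = 209/250 m = 0.8360 m

stop time T_s = (3/10)/(1/2) = 0.6000 s
robot covers v_R·T_r = 0.3000·0.0600 = 0.0180 m before braking
braking distance = 0.3000²/(2·0.5000) = 0.0900 m
human closes 0.8000·0.6600 = 0.5280 m
residual clearance needed = 0.0600+0.0400+0.1000 = 0.2000 m
S_min ≈ 0.0180+0.0900+0.5280+0.2000  ⇒  S_min = 209/250 m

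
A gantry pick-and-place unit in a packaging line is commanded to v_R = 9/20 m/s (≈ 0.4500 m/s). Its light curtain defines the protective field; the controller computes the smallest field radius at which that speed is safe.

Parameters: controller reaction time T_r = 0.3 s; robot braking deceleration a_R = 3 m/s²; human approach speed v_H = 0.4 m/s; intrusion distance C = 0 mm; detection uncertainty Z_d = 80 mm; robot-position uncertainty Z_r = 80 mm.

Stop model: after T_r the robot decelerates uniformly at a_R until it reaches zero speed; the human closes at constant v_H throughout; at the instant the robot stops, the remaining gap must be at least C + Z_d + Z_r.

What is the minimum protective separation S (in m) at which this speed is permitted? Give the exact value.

T_s = v_R/a_R = (9/20)/3 = 0.1500 s
reaction-phase robot travel = 0.4500·0.3000 = 0.1350 m
robot covers 0.4500·0.1500 − ½·3.0000·0.1500² = 0.0338 m while stopping
human closes 0.4000·0.4500 = 0.1800 m
C+Z_d+Z_r = 0.0000+0.0800+0.0800 = 0.1600 m
S_min ≈ 0.1350+0.0338+0.1800+0.1600  ⇒  S_min = 407/800 m

S_min = 407/800 m = 0.5088 m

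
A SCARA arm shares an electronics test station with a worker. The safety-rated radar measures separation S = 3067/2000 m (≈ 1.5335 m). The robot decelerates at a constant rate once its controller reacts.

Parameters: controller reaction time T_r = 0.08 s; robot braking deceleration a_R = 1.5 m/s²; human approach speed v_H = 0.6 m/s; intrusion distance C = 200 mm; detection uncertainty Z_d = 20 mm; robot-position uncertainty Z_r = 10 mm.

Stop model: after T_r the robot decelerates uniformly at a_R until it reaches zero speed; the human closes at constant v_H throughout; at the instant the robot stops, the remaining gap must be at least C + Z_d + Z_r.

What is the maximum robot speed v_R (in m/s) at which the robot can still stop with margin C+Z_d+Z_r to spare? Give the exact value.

quadratic (1/3)·v² + (12/25)·v + (-2511/2000) = 0
  disc = (12/25)² − 4·(1/3)·(-2511/2000) = 4761/2500 ; √disc = 69/50
  v_R = (−(12/25) + 69/50) / (2·(1/3)) = 27/20 m/s
check:
braking lasts T_s = (27/20)/(3/2) = 0.9000 s
robot in T_r: 1.3500·0.0800 = 0.1080 m
robot covers 1.3500·0.9000 − ½·1.5000·0.9000² = 0.6075 m while stopping
human over T_r+T_s: 0.6000·(0.0800+0.9000) = 0.5880 m
residual clearance needed = 0.2000+0.0200+0.0100 = 0.2300 m
sum ≈ 0.1080+0.6075+0.5880+0.2300 ≈ 1.5335 m = S ✓

v_R_max = 27/20 m/s = 1.3500 m/s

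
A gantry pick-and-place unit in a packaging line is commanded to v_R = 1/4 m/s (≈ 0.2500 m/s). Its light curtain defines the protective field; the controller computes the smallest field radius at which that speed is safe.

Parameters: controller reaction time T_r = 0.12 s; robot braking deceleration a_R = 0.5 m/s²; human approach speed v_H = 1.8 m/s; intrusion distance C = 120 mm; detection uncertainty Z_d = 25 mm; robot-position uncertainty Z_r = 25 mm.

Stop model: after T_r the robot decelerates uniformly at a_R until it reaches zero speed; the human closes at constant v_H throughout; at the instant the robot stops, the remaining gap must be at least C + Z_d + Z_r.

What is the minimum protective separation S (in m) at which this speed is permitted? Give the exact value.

S_min = 2757/2000 m = 1.3785 m

braking lasts T_s = (1/4)/(1/2) = 0.5000 s
robot covers v_R·T_r = 0.2500·0.1200 = 0.0300 m before braking
robot under decel: 0.2500²/(2·0.5000) = 0.0625 m
person approaches 1.8000·(0.1200+0.5000) = 1.1160 m
residual clearance needed = 0.1200+0.0250+0.0250 = 0.1700 m
S_min ≈ 0.0300+0.0625+1.1160+0.1700  ⇒  S_min = 2757/2000 m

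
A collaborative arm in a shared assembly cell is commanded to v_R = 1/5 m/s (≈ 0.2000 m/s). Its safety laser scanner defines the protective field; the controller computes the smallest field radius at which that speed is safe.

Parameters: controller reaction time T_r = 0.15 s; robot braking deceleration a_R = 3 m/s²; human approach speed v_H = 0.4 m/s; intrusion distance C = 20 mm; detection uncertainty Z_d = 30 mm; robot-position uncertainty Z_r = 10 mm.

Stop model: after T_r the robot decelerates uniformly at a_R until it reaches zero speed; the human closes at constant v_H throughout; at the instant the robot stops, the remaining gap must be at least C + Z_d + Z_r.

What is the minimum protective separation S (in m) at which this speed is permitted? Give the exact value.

braking lasts T_s = (1/5)/3 = 0.0667 s
robot in T_r: 0.2000·0.1500 = 0.0300 m
braking distance = 0.2000²/(2·3.0000) = 0.0067 m
person approaches 0.4000·(0.1500+0.0667) = 0.0867 m
margins: 0.0200+0.0300+0.0100 = 0.0600 m
S_min ≈ 0.0300+0.0067+0.0867+0.0600  ⇒  S_min = 11/60 m

S_min = 11/60 m = 0.1833 m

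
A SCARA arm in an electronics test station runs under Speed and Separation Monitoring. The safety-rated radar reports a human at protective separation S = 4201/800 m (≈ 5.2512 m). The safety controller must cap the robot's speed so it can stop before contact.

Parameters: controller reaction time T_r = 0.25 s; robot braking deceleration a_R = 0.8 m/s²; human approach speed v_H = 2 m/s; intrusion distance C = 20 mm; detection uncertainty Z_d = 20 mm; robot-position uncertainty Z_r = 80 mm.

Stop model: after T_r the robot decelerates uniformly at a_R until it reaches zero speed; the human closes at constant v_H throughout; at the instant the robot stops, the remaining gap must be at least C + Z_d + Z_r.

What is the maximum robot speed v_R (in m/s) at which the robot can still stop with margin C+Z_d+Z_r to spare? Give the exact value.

collect terms ⇒ (5/8)·v_R² + (11/4)·v_R + (-741/160) = 0
  disc = (11/4)² − 4·(5/8)·(-741/160) = 1225/64 ; √disc = 35/8
  v_R = (−(11/4) + 35/8) / (2·(5/8)) = 13/10 m/s
check:
braking lasts T_s = (13/10)/(4/5) = 1.6250 s
robot in T_r: 1.3000·0.2500 = 0.3250 m
robot under decel: 1.3000²/(2·0.8000) = 1.0562 m
person approaches 2.0000·(0.2500+1.6250) = 3.7500 m
C+Z_d+Z_r = 0.0200+0.0200+0.0800 = 0.1200 m
sum ≈ 0.3250+1.0562+3.7500+0.1200 ≈ 5.2512 m = S ✓

v_R_max = 13/10 m/s = 1.3000 m/s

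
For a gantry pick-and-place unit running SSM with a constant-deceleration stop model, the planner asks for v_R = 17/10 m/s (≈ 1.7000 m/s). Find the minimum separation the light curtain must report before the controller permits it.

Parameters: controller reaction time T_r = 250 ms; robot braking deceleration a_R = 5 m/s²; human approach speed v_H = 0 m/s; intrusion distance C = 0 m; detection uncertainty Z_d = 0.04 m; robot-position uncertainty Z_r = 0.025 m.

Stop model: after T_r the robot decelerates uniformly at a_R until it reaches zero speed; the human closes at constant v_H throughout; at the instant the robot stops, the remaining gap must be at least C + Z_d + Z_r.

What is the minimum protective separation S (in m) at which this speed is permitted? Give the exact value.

braking lasts T_s = (17/10)/5 = 0.3400 s
robot covers v_R·T_r = 1.7000·0.2500 = 0.4250 m before braking
robot under decel: 1.7000²/(2·5.0000) = 0.2890 m
human over T_r+T_s: 0.0000·(0.2500+0.3400) = 0.0000 m
C+Z_d+Z_r = 0.0000+0.0400+0.0250 = 0.0650 m
S_min ≈ 0.4250+0.2890+0.0000+0.0650  ⇒  S_min = 779/1000 m

S_min = 779/1000 m = 0.7790 m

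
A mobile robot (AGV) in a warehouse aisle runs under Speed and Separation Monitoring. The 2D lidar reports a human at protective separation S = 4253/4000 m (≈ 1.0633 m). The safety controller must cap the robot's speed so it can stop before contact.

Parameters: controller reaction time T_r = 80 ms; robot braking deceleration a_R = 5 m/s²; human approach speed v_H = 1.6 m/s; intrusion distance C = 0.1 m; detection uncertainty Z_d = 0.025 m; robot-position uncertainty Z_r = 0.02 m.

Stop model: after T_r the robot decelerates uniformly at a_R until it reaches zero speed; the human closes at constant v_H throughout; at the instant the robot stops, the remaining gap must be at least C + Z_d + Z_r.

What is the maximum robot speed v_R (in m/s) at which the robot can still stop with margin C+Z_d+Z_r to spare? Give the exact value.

collect terms ⇒ (1/10)·v_R² + (2/5)·v_R + (-3161/4000) = 0
  disc = (2/5)² − 4·(1/10)·(-3161/4000) = 4761/10000 ; √disc = 69/100
  v_R = (−(2/5) + 69/100) / (2·(1/10)) = 29/20 m/s
check:
stop time T_s = (29/20)/5 = 0.2900 s
robot covers v_R·T_r = 1.4500·0.0800 = 0.1160 m before braking
robot under decel: 1.4500²/(2·5.0000) = 0.2102 m
human over T_r+T_s: 1.6000·(0.0800+0.2900) = 0.5920 m
residual clearance needed = 0.1000+0.0250+0.0200 = 0.1450 m
sum ≈ 0.1160+0.2102+0.5920+0.1450 ≈ 1.0633 m = S ✓

v_R_max = 29/20 m/s = 1.4500 m/s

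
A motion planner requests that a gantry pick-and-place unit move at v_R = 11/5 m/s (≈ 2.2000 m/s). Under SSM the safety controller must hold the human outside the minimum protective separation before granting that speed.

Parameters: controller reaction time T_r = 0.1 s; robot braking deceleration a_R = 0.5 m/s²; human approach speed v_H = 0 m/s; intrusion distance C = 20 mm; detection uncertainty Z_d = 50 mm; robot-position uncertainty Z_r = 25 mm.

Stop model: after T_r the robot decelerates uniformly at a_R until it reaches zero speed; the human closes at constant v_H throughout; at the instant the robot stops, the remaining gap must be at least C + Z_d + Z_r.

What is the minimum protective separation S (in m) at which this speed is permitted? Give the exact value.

S_min = 1031/200 m = 5.1550 m

stop time T_s = (11/5)/(1/2) = 4.4000 s
robot covers v_R·T_r = 2.2000·0.1000 = 0.2200 m before braking
robot under decel: 2.2000²/(2·0.5000) = 4.8400 m
human over T_r+T_s: 0.0000·(0.1000+4.4000) = 0.0000 m
C+Z_d+Z_r = 0.0200+0.0500+0.0250 = 0.0950 m
S_min ≈ 0.2200+4.8400+0.0000+0.0950  ⇒  S_min = 1031/200 m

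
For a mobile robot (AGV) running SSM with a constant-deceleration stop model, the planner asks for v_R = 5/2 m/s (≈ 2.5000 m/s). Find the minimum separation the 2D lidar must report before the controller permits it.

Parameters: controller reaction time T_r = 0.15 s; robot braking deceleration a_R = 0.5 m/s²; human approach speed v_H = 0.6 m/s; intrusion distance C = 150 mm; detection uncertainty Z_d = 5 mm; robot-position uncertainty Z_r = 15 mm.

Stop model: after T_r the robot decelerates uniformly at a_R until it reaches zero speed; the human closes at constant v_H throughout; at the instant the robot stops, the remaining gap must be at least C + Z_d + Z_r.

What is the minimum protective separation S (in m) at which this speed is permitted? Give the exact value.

braking lasts T_s = (5/2)/(1/2) = 5.0000 s
robot covers v_R·T_r = 2.5000·0.1500 = 0.3750 m before braking
robot under decel: 2.5000²/(2·0.5000) = 6.2500 m
human closes 0.6000·5.1500 = 3.0900 m
residual clearance needed = 0.1500+0.0050+0.0150 = 0.1700 m
S_min ≈ 0.3750+6.2500+3.0900+0.1700  ⇒  S_min = 1977/200 m

S_min = 1977/200 m = 9.8850 m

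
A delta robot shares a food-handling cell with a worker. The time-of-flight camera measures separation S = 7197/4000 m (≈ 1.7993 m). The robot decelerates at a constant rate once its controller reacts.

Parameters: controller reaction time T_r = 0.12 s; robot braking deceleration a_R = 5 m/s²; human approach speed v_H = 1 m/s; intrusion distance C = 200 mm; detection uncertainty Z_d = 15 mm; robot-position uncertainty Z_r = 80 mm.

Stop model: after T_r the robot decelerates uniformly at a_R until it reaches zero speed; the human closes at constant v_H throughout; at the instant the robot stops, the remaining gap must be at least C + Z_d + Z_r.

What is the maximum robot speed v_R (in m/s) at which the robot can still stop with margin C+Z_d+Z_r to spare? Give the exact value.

v_R_max = 49/20 m/s = 2.4500 m/s

at the boundary: (1/10)·v² + (8/25)·v + (-5537/4000) = 0
  disc = (8/25)² − 4·(1/10)·(-5537/4000) = 6561/10000 ; √disc = 81/100
  v_R = (−(8/25) + 81/100) / (2·(1/10)) = 49/20 m/s
check:
braking lasts T_s = (49/20)/5 = 0.4900 s
robot covers v_R·T_r = 2.4500·0.1200 = 0.2940 m before braking
robot covers 2.4500·0.4900 − ½·5.0000·0.4900² = 0.6002 m while stopping
person approaches 1.0000·(0.1200+0.4900) = 0.6100 m
residual clearance needed = 0.2000+0.0150+0.0800 = 0.2950 m
sum ≈ 0.2940+0.6002+0.6100+0.2950 ≈ 1.7993 m = S ✓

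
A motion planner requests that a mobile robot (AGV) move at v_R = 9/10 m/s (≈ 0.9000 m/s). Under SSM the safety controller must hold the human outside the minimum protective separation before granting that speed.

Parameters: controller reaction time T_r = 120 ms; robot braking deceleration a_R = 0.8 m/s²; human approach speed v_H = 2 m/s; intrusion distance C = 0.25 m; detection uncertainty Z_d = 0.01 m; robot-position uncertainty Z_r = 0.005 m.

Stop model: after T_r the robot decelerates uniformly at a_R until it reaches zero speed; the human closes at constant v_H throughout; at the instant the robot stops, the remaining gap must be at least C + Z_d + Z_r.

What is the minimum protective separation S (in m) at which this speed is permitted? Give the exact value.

S_min = 13477/4000 m = 3.3693 m

braking lasts T_s = (9/10)/(4/5) = 1.1250 s
robot covers v_R·T_r = 0.9000·0.1200 = 0.1080 m before braking
braking distance = 0.9000²/(2·0.8000) = 0.5062 m
person approaches 2.0000·(0.1200+1.1250) = 2.4900 m
C+Z_d+Z_r = 0.2500+0.0100+0.0050 = 0.2650 m
S_min ≈ 0.1080+0.5062+2.4900+0.2650  ⇒  S_min = 13477/4000 m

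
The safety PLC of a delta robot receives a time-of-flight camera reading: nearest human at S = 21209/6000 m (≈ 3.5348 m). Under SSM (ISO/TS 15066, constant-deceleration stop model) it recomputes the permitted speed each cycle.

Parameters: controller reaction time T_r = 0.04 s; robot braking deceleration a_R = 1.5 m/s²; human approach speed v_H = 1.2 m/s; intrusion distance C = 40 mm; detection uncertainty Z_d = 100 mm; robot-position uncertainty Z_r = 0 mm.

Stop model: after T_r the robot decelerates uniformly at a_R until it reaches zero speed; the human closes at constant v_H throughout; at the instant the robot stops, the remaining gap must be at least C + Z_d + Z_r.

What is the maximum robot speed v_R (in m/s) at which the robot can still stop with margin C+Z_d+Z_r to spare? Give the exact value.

quadratic (1/3)·v² + (21/25)·v + (-20081/6000) = 0
  disc = (21/25)² − 4·(1/3)·(-20081/6000) = 116281/22500 ; √disc = 341/150
  v_R = (−(21/25) + 341/150) / (2·(1/3)) = 43/20 m/s
check:
stop time T_s = (43/20)/(3/2) = 1.4333 s
reaction-phase robot travel = 2.1500·0.0400 = 0.0860 m
braking distance = 2.1500²/(2·1.5000) = 1.5408 m
human over T_r+T_s: 1.2000·(0.0400+1.4333) = 1.7680 m
margins: 0.0400+0.1000+0.0000 = 0.1400 m
sum ≈ 0.0860+1.5408+1.7680+0.1400 ≈ 3.5348 m = S ✓

v_R_max = 43/20 m/s = 2.1500 m/s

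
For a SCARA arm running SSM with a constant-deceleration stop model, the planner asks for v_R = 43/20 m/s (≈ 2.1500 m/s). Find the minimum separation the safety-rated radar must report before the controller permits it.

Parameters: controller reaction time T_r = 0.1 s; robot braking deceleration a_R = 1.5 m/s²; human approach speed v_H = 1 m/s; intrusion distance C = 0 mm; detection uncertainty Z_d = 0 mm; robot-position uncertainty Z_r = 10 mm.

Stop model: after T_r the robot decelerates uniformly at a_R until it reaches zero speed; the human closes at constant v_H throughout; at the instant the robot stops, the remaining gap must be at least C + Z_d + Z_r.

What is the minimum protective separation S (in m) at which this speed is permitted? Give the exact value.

braking lasts T_s = (43/20)/(3/2) = 1.4333 s
robot in T_r: 2.1500·0.1000 = 0.2150 m
braking distance = 2.1500²/(2·1.5000) = 1.5408 m
human over T_r+T_s: 1.0000·(0.1000+1.4333) = 1.5333 m
residual clearance needed = 0.0000+0.0000+0.0100 = 0.0100 m
S_min ≈ 0.2150+1.5408+1.5333+0.0100  ⇒  S_min = 3959/1200 m

S_min = 3959/1200 m = 3.2992 m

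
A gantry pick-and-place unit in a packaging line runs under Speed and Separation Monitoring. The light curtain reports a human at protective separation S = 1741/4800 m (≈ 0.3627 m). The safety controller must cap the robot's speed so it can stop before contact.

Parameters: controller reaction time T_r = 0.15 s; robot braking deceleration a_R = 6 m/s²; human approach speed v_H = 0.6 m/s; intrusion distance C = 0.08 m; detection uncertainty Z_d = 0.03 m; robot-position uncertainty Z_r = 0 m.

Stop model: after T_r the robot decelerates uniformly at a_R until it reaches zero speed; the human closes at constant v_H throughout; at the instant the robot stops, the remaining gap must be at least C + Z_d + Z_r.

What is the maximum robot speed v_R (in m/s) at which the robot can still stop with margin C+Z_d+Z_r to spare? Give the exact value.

v_R_max = 11/20 m/s = 0.5500 m/s

quadratic (1/12)·v² + (1/4)·v + (-781/4800) = 0
  disc = (1/4)² − 4·(1/12)·(-781/4800) = 1681/14400 ; √disc = 41/120
  v_R = (−(1/4) + 41/120) / (2·(1/12)) = 11/20 m/s
check:
stop time T_s = (11/20)/6 = 0.0917 s
robot in T_r: 0.5500·0.1500 = 0.0825 m
braking distance = 0.5500²/(2·6.0000) = 0.0252 m
human closes 0.6000·0.2417 = 0.1450 m
residual clearance needed = 0.0800+0.0300+0.0000 = 0.1100 m
sum ≈ 0.0825+0.0252+0.1450+0.1100 ≈ 0.3627 m = S ✓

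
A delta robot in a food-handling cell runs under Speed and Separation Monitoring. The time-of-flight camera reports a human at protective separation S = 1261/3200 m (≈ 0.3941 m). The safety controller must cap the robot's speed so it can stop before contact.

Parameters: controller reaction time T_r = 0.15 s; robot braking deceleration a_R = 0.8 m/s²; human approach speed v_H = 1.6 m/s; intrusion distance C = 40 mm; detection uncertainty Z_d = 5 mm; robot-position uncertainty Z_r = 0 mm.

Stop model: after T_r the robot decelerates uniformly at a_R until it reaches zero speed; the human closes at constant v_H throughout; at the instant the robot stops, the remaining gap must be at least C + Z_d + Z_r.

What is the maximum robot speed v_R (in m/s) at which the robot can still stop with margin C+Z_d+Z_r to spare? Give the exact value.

quadratic (5/8)·v² + (43/20)·v + (-349/3200) = 0
  disc = (43/20)² − 4·(5/8)·(-349/3200) = 31329/6400 ; √disc = 177/80
  v_R = (−(43/20) + 177/80) / (2·(5/8)) = 1/20 m/s
check:
stop time T_s = (1/20)/(4/5) = 0.0625 s
robot covers v_R·T_r = 0.0500·0.1500 = 0.0075 m before braking
robot under decel: 0.0500²/(2·0.8000) = 0.0016 m
human over T_r+T_s: 1.6000·(0.1500+0.0625) = 0.3400 m
residual clearance needed = 0.0400+0.0050+0.0000 = 0.0450 m
sum ≈ 0.0075+0.0016+0.3400+0.0450 ≈ 0.3941 m = S ✓

v_R_max = 1/20 m/s = 0.0500 m/s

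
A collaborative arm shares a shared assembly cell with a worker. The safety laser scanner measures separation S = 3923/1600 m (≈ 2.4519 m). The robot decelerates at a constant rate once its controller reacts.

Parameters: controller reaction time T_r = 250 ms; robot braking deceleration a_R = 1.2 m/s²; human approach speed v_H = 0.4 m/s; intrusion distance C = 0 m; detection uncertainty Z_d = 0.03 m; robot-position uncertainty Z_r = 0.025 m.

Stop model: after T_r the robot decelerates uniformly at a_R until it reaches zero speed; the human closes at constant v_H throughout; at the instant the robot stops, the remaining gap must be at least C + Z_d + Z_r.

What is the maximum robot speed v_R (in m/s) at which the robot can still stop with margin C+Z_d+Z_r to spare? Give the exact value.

v_R_max = 7/4 m/s = 1.7500 m/s

quadratic (5/12)·v² + (7/12)·v + (-147/64) = 0
  disc = (7/12)² − 4·(5/12)·(-147/64) = 2401/576 ; √disc = 49/24
  v_R = (−(7/12) + 49/24) / (2·(5/12)) = 7/4 m/s
check:
braking lasts T_s = (7/4)/(6/5) = 1.4583 s
robot in T_r: 1.7500·0.2500 = 0.4375 m
robot covers 1.7500·1.4583 − ½·1.2000·1.4583² = 1.2760 m while stopping
human closes 0.4000·1.7083 = 0.6833 m
margins: 0.0000+0.0300+0.0250 = 0.0550 m
sum ≈ 0.4375+1.2760+0.6833+0.0550 ≈ 2.4519 m = S ✓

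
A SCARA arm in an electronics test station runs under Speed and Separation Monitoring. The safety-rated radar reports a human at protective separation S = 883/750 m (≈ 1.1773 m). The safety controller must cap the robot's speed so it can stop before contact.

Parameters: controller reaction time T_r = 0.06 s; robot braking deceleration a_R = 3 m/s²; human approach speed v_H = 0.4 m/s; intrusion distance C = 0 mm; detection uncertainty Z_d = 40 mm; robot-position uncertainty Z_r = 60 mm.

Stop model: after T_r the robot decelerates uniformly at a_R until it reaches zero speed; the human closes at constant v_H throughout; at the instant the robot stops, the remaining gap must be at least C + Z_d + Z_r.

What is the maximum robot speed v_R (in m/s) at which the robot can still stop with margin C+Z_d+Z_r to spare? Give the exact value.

collect terms ⇒ (1/6)·v_R² + (29/150)·v_R + (-79/75) = 0
  disc = (29/150)² − 4·(1/6)·(-79/75) = 1849/2500 ; √disc = 43/50
  v_R = (−(29/150) + 43/50) / (2·(1/6)) = 2 m/s
check:
braking lasts T_s = 2/3 = 0.6667 s
robot in T_r: 2.0000·0.0600 = 0.1200 m
robot covers 2.0000·0.6667 − ½·3.0000·0.6667² = 0.6667 m while stopping
human closes 0.4000·0.7267 = 0.2907 m
residual clearance needed = 0.0000+0.0400+0.0600 = 0.1000 m
sum ≈ 0.1200+0.6667+0.2907+0.1000 ≈ 1.1773 m = S ✓

v_R_max = 2 m/s = 2.0000 m/s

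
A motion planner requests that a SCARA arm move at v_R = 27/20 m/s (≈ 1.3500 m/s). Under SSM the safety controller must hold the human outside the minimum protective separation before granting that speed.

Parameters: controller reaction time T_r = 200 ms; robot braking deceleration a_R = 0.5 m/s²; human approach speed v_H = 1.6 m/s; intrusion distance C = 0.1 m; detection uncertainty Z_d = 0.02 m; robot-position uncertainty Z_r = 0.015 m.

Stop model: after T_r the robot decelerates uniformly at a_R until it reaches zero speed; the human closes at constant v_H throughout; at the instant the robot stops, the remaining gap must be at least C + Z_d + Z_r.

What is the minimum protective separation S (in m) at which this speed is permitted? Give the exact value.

T_s = v_R/a_R = (27/20)/(1/2) = 2.7000 s
robot in T_r: 1.3500·0.2000 = 0.2700 m
braking distance = 1.3500²/(2·0.5000) = 1.8225 m
human over T_r+T_s: 1.6000·(0.2000+2.7000) = 4.6400 m
margins: 0.1000+0.0200+0.0150 = 0.1350 m
S_min ≈ 0.2700+1.8225+4.6400+0.1350  ⇒  S_min = 2747/400 m

S_min = 2747/400 m = 6.8675 m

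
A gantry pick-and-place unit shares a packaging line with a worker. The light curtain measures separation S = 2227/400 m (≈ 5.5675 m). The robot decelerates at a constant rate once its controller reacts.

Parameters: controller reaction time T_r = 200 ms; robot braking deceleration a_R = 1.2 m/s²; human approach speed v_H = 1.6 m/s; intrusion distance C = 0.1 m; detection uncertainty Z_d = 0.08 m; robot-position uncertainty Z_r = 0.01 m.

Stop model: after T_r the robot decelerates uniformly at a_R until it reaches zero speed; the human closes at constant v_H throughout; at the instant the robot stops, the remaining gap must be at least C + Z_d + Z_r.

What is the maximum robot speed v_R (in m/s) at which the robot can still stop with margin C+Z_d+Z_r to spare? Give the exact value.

quadratic (5/12)·v² + (23/15)·v + (-2023/400) = 0
  disc = (23/15)² − 4·(5/12)·(-2023/400) = 38809/3600 ; √disc = 197/60
  v_R = (−(23/15) + 197/60) / (2·(5/12)) = 21/10 m/s
check:
braking lasts T_s = (21/10)/(6/5) = 1.7500 s
robot covers v_R·T_r = 2.1000·0.2000 = 0.4200 m before braking
robot covers 2.1000·1.7500 − ½·1.2000·1.7500² = 1.8375 m while stopping
person approaches 1.6000·(0.2000+1.7500) = 3.1200 m
residual clearance needed = 0.1000+0.0800+0.0100 = 0.1900 m
sum ≈ 0.4200+1.8375+3.1200+0.1900 ≈ 5.5675 m = S ✓

v_R_max = 21/10 m/s = 2.1000 m/s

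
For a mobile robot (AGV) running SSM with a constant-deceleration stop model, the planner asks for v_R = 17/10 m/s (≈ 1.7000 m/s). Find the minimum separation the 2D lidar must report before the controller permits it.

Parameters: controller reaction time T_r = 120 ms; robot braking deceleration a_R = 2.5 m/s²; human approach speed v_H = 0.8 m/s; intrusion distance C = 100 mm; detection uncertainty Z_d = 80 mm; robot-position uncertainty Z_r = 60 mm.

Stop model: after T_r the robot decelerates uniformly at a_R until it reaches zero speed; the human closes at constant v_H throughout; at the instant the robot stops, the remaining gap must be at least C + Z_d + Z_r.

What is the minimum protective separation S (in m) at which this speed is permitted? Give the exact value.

stop time T_s = (17/10)/(5/2) = 0.6800 s
robot covers v_R·T_r = 1.7000·0.1200 = 0.2040 m before braking
braking distance = 1.7000²/(2·2.5000) = 0.5780 m
person approaches 0.8000·(0.1200+0.6800) = 0.6400 m
margins: 0.1000+0.0800+0.0600 = 0.2400 m
S_min ≈ 0.2040+0.5780+0.6400+0.2400  ⇒  S_min = 831/500 m

S_min = 831/500 m = 1.6620 m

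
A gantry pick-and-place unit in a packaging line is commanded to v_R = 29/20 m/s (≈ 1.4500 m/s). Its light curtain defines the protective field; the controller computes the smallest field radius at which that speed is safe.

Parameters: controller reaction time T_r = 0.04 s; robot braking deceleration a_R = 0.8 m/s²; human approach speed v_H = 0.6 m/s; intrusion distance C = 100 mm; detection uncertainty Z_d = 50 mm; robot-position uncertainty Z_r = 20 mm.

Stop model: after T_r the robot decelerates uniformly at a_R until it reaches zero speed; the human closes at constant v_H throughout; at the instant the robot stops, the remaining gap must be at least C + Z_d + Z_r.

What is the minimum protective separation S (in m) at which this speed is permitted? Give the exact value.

stop time T_s = (29/20)/(4/5) = 1.8125 s
robot covers v_R·T_r = 1.4500·0.0400 = 0.0580 m before braking
robot covers 1.4500·1.8125 − ½·0.8000·1.8125² = 1.3141 m while stopping
person approaches 0.6000·(0.0400+1.8125) = 1.1115 m
C+Z_d+Z_r = 0.1000+0.0500+0.0200 = 0.1700 m
S_min ≈ 0.0580+1.3141+1.1115+0.1700  ⇒  S_min = 42457/16000 m

S_min = 42457/16000 m = 2.6536 m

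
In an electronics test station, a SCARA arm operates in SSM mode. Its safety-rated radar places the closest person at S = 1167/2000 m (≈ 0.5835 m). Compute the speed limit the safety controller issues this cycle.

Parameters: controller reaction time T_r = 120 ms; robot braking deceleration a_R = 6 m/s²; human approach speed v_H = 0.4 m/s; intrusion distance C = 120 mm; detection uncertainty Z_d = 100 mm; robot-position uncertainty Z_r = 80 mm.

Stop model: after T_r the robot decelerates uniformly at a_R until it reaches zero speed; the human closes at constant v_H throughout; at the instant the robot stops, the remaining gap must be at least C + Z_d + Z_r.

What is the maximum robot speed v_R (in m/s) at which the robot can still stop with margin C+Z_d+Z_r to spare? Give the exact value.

at the boundary: (1/12)·v² + (14/75)·v + (-471/2000) = 0
  disc = (14/75)² − 4·(1/12)·(-471/2000) = 10201/90000 ; √disc = 101/300
  v_R = (−(14/75) + 101/300) / (2·(1/12)) = 9/10 m/s
check:
T_s = v_R/a_R = (9/10)/6 = 0.1500 s
robot in T_r: 0.9000·0.1200 = 0.1080 m
robot covers 0.9000·0.1500 − ½·6.0000·0.1500² = 0.0675 m while stopping
person approaches 0.4000·(0.1200+0.1500) = 0.1080 m
margins: 0.1200+0.1000+0.0800 = 0.3000 m
sum ≈ 0.1080+0.0675+0.1080+0.3000 ≈ 0.5835 m = S ✓

v_R_max = 9/10 m/s = 0.9000 m/s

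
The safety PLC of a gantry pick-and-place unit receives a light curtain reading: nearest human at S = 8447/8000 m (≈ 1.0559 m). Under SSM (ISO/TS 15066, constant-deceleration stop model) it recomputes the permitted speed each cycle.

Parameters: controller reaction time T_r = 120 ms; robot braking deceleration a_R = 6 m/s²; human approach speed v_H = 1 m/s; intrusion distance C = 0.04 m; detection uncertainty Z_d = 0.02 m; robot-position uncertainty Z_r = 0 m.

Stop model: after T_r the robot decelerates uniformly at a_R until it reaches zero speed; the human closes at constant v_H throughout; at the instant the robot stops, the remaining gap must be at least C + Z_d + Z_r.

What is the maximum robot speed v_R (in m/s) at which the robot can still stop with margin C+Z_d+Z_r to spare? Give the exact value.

at the boundary: (1/12)·v² + (43/150)·v + (-7007/8000) = 0
  disc = (43/150)² − 4·(1/12)·(-7007/8000) = 134689/360000 ; √disc = 367/600
  v_R = (−(43/150) + 367/600) / (2·(1/12)) = 39/20 m/s
check:
braking lasts T_s = (39/20)/6 = 0.3250 s
robot in T_r: 1.9500·0.1200 = 0.2340 m
braking distance = 1.9500²/(2·6.0000) = 0.3169 m
person approaches 1.0000·(0.1200+0.3250) = 0.4450 m
margins: 0.0400+0.0200+0.0000 = 0.0600 m
sum ≈ 0.2340+0.3169+0.4450+0.0600 ≈ 1.0559 m = S ✓

v_R_max = 39/20 m/s = 1.9500 m/s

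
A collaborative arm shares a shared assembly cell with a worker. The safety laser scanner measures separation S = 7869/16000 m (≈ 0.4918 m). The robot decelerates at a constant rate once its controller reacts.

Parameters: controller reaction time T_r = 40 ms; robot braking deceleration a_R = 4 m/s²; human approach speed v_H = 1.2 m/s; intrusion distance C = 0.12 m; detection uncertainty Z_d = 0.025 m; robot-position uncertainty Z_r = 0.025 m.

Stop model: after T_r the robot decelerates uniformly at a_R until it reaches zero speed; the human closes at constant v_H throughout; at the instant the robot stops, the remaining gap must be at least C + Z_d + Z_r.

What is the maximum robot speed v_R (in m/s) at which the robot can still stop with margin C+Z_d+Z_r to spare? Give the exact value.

v_R_max = 13/20 m/s = 0.6500 m/s

collect terms ⇒ (1/8)·v_R² + (17/50)·v_R + (-4381/16000) = 0
  disc = (17/50)² − 4·(1/8)·(-4381/16000) = 40401/160000 ; √disc = 201/400
  v_R = (−(17/50) + 201/400) / (2·(1/8)) = 13/20 m/s
check:
braking lasts T_s = (13/20)/4 = 0.1625 s
robot covers v_R·T_r = 0.6500·0.0400 = 0.0260 m before braking
robot under decel: 0.6500²/(2·4.0000) = 0.0528 m
human closes 1.2000·0.2025 = 0.2430 m
C+Z_d+Z_r = 0.1200+0.0250+0.0250 = 0.1700 m
sum ≈ 0.0260+0.0528+0.2430+0.1700 ≈ 0.4918 m = S ✓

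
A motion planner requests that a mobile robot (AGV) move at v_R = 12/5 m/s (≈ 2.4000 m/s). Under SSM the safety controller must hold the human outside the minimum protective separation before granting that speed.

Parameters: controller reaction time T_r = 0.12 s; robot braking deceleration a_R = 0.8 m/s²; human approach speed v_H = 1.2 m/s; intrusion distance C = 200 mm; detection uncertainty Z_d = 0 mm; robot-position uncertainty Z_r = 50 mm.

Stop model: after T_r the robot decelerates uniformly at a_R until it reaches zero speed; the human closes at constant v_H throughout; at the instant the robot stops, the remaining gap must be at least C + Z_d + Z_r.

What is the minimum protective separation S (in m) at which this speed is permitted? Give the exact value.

S_min = 3941/500 m = 7.8820 m

T_s = v_R/a_R = (12/5)/(4/5) = 3.0000 s
reaction-phase robot travel = 2.4000·0.1200 = 0.2880 m
braking distance = 2.4000²/(2·0.8000) = 3.6000 m
human over T_r+T_s: 1.2000·(0.1200+3.0000) = 3.7440 m
residual clearance needed = 0.2000+0.0000+0.0500 = 0.2500 m
S_min ≈ 0.2880+3.6000+3.7440+0.2500  ⇒  S_min = 3941/500 m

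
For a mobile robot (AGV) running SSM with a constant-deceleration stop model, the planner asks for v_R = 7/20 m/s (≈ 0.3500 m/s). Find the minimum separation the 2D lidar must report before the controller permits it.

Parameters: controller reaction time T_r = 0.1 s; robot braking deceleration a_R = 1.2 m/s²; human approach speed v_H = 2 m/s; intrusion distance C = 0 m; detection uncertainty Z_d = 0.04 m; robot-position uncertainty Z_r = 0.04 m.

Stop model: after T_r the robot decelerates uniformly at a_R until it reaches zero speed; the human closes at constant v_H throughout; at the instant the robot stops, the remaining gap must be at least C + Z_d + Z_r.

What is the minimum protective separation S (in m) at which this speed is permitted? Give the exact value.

T_s = v_R/a_R = (7/20)/(6/5) = 0.2917 s
robot in T_r: 0.3500·0.1000 = 0.0350 m
robot under decel: 0.3500²/(2·1.2000) = 0.0510 m
human closes 2.0000·0.3917 = 0.7833 m
C+Z_d+Z_r = 0.0000+0.0400+0.0400 = 0.0800 m
S_min ≈ 0.0350+0.0510+0.7833+0.0800  ⇒  S_min = 1519/1600 m

S_min = 1519/1600 m = 0.9494 m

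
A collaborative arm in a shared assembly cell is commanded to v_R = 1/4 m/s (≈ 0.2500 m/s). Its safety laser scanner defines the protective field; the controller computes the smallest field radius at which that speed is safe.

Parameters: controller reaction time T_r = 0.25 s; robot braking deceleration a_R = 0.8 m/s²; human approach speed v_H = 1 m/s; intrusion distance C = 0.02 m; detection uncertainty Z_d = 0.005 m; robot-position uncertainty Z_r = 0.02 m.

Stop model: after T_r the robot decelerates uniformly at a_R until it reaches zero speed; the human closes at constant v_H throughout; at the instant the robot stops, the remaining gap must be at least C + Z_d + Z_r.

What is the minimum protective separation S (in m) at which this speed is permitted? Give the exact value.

T_s = v_R/a_R = (1/4)/(4/5) = 0.3125 s
reaction-phase robot travel = 0.2500·0.2500 = 0.0625 m
braking distance = 0.2500²/(2·0.8000) = 0.0391 m
human over T_r+T_s: 1.0000·(0.2500+0.3125) = 0.5625 m
C+Z_d+Z_r = 0.0200+0.0050+0.0200 = 0.0450 m
S_min ≈ 0.0625+0.0391+0.5625+0.0450  ⇒  S_min = 2269/3200 m

S_min = 2269/3200 m = 0.7091 m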